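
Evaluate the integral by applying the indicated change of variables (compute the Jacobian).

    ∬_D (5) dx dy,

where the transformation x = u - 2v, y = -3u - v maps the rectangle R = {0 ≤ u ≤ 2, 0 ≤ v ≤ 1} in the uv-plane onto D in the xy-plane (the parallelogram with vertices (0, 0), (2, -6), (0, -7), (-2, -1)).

Compute the Jacobian determinant of (x, y) with respect to (u, v):

    ∂(x,y)/∂(u,v) = | 1  -2 | = (1)(-1) - (-2)(-3) = -7.
                   | -3  -1 |

Its absolute value is |J| = 7 (the area scaling factor).

Substituting x = u - 2v, y = -3u - v into the integrand,

    5 → 5,

so the integral becomes

    ∬_R (5) · |J| du dv = ∫_0^2 ∫_0^1 (35) dv du.

Inner (v): 35.
Outer (u): 70.

Therefore ∬_D (5) dx dy = 70.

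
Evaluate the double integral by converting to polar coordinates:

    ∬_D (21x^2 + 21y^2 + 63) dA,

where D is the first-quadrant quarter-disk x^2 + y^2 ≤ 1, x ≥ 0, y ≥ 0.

The region D is 0 ≤ r ≤ 1, 0 ≤ θ ≤ π/2 in polar coordinates, where x = r cos(θ), y = r sin(θ), and dA = r dr dθ.

Under the substitution, the integrand becomes 21r^2 + 63, so

    ∬_D (21x^2 + 21y^2 + 63) dA = ∫_{0}^{π/2} ∫_{0}^{1} (21r^2 + 63) · r dr dθ.

Inner integral (in r): ∫_{0}^{1} (21r^2 + 63) · r dr = 147/4.

Outer integral (in θ): ∫_{0}^{π/2} (147/4) dθ = 147π/8.

Therefore ∬_D (21x^2 + 21y^2 + 63) dA = 147π/8.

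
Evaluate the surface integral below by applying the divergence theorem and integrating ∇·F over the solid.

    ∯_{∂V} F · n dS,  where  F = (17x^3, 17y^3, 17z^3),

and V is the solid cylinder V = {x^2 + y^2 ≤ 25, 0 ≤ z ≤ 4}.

By the divergence theorem,

    ∯_{∂V} F · n dS = ∭_V (∇ · F) dV.

Compute the divergence:
    ∇ · F = ∂F_x/∂x + ∂F_y/∂y + ∂F_z/∂z = 51x^2 + 51y^2 + 51z^2.

In cylindrical coordinates, x = r cos(θ), y = r sin(θ), z = z, dV = r dr dθ dz, with 0 ≤ r ≤ 5, 0 ≤ θ ≤ 2π, 0 ≤ z ≤ 4.

The integrand, after substitution and multiplying by the volume element, becomes (51r^2 + 51z^2) · r, so

    ∭_V (∇·F) dV = ∫_0^{2π} ∫_0^{5} ∫_0^{4} (51r^2 + 51z^2) · r dz dr dθ.

Inner (z from 0 to 4): 204r^3 + 1088r.
Middle (r from 0 to 5): 45475.
Outer (θ from 0 to 2π): 90950π.

Therefore ∯_{∂V} F · n dS = 90950π.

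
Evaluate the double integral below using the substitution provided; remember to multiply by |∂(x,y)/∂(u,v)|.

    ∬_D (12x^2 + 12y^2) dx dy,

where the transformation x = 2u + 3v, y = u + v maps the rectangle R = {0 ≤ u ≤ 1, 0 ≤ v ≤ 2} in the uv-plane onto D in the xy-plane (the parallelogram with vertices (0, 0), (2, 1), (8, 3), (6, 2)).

Compute the Jacobian determinant of (x, y) with respect to (u, v):

    ∂(x,y)/∂(u,v) = | 2  3 | = (2)(1) - (3)(1) = -1.
                   | 1  1 |

Its absolute value is |J| = 1 (the area scaling factor).

Substituting x = 2u + 3v, y = u + v into the integrand,

    12x^2 + 12y^2 → 60u^2 + 168u v + 120v^2,

so the integral becomes

    ∬_R (60u^2 + 168u v + 120v^2) · |J| du dv = ∫_0^1 ∫_0^2 (60u^2 + 168u v + 120v^2) dv du.

Inner (v): 120u^2 + 336u + 320.
Outer (u): 528.

Therefore ∬_D (12x^2 + 12y^2) dx dy = 528.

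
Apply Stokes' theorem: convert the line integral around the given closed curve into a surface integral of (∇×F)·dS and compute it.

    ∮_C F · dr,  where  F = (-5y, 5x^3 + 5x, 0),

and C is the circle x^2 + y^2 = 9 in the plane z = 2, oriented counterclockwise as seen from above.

Let S be the flat disk x^2 + y^2 ≤ 9 in the plane z = 2, with upward unit normal n̂ = ẑ. By Stokes' theorem,

    ∮_C F · dr = ∬_S (∇ × F) · n̂ dS = ∬_D (curl F)_z dA,

where D is the disk x^2 + y^2 ≤ 9.

Compute the curl of F = (-5y, 5x^3 + 5x, 0):
    (∇ × F)_x = ∂F_z/∂y - ∂F_y/∂z = 0,
    (∇ × F)_y = ∂F_x/∂z - ∂F_z/∂x = 0,
    (∇ × F)_z = ∂F_y/∂x - ∂F_x/∂y = 15x^2 + 10.

On z = 2, (curl F)_z = 15x^2 + 10.

Convert to polar (x = r cos θ, y = r sin θ, dA = r dr dθ); the integrand becomes 15r^2cos(θ)^2 + 10, so

    ∬_D (curl F)_z dA = ∫_0^{2π} ∫_0^{3} (15r^2cos(θ)^2 + 10) · r dr dθ.

Inner (r from 0 to 3): 1215cos(θ)^2/4 + 45.
Outer (θ from 0 to 2π): 1575π/4.

Therefore ∮_C F · dr = 1575π/4.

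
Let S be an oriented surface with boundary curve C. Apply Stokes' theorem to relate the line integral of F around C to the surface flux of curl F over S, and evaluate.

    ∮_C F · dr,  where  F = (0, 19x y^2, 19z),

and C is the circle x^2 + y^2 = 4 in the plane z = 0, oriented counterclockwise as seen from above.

Let S be the flat disk x^2 + y^2 ≤ 4 in the plane z = 0, with upward unit normal n̂ = ẑ. By Stokes' theorem,

    ∮_C F · dr = ∬_S (∇ × F) · n̂ dS = ∬_D (curl F)_z dA,

where D is the disk x^2 + y^2 ≤ 4.

Compute the curl of F = (0, 19x y^2, 19z):
    (∇ × F)_x = ∂F_z/∂y - ∂F_y/∂z = 0,
    (∇ × F)_y = ∂F_x/∂z - ∂F_z/∂x = 0,
    (∇ × F)_z = ∂F_y/∂x - ∂F_x/∂y = 19y^2.

On z = 0, (curl F)_z = 19y^2.

Convert to polar (x = r cos θ, y = r sin θ, dA = r dr dθ); the integrand becomes 19r^2sin(θ)^2, so

    ∬_D (curl F)_z dA = ∫_0^{2π} ∫_0^{2} (19r^2sin(θ)^2) · r dr dθ.

Inner (r from 0 to 2): 76sin(θ)^2.
Outer (θ from 0 to 2π): 76π.

Therefore ∮_C F · dr = 76π.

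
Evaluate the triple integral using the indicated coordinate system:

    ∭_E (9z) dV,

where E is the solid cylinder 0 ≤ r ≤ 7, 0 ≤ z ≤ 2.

In cylindrical coordinates, x = r cos(θ), y = r sin(θ), z = z, and dV = r dr dθ dz.

The integrand becomes 9z, so

    ∭_E (9z) dV = ∫_{0}^{2π} ∫_{0}^{7} ∫_{0}^{2} (9z) · r dz dr dθ.

Inner (z): 18r.
Middle (r from 0 to 7): 441.
Outer (θ): 882π.

Therefore the triple integral equals 882π.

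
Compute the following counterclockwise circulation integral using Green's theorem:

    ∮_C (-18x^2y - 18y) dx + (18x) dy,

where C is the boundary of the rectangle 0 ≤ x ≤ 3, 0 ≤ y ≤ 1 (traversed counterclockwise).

Green's theorem converts the closed line integral into a double integral over the enclosed region D:

    ∮_C P dx + Q dy = ∬_D (∂Q/∂x - ∂P/∂y) dA.

Here P = -18x^2y - 18y, Q = 18x, so

    ∂Q/∂x = 18,    ∂P/∂y = -18x^2 - 18,
    ∂Q/∂x - ∂P/∂y = 18x^2 + 36.

D is the region 0 ≤ x ≤ 3, 0 ≤ y ≤ 1. Evaluating the double integral:

    ∬_D (18x^2 + 36) dA = ∫_0^{3} ∫_0^{1} (18x^2 + 36) dy dx.

Inner (y from 0 to 1): 18x^2 + 36.
Outer (x from 0 to 3): 270.

Therefore ∮_C P dx + Q dy = 270.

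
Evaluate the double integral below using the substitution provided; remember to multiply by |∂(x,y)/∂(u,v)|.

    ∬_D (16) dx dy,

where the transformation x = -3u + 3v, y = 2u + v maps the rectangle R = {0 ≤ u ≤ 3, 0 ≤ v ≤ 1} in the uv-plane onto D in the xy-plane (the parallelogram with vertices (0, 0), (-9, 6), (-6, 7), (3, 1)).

Compute the Jacobian determinant of (x, y) with respect to (u, v):

    ∂(x,y)/∂(u,v) = | -3  3 | = (-3)(1) - (3)(2) = -9.
                   | 2  1 |

Its absolute value is |J| = 9 (the area scaling factor).

Substituting x = -3u + 3v, y = 2u + v into the integrand,

    16 → 16,

so the integral becomes

    ∬_R (16) · |J| du dv = ∫_0^3 ∫_0^1 (144) dv du.

Inner (v): 144.
Outer (u): 432.

Therefore ∬_D (16) dx dy = 432.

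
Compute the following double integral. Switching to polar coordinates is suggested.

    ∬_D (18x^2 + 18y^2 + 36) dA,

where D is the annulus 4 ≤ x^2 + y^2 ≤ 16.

The region D is 2 ≤ r ≤ 4, 0 ≤ θ ≤ 2π in polar coordinates, where x = r cos(θ), y = r sin(θ), and dA = r dr dθ.

Under the substitution, the integrand becomes 18r^2 + 36, so

    ∬_D (18x^2 + 18y^2 + 36) dA = ∫_{0}^{2π} ∫_{2}^{4} (18r^2 + 36) · r dr dθ.

Inner integral (in r): ∫_{2}^{4} (18r^2 + 36) · r dr = 1296.

Outer integral (in θ): ∫_{0}^{2π} (1296) dθ = 2592π.

Therefore ∬_D (18x^2 + 18y^2 + 36) dA = 2592π.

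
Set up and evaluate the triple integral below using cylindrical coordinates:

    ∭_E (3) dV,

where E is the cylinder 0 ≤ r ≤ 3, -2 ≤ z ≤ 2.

In cylindrical coordinates, x = r cos(θ), y = r sin(θ), z = z, and dV = r dr dθ dz.

The integrand becomes 3, so

    ∭_E (3) dV = ∫_{0}^{2π} ∫_{0}^{3} ∫_{-2}^{2} (3) · r dz dr dθ.

Inner (z): 12r.
Middle (r from 0 to 3): 54.
Outer (θ): 108π.

Therefore the triple integral equals 108π.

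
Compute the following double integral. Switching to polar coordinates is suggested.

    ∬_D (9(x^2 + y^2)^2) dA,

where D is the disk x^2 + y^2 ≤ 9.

The region D is 0 ≤ r ≤ 3, 0 ≤ θ ≤ 2π in polar coordinates, where x = r cos(θ), y = r sin(θ), and dA = r dr dθ.

Under the substitution, the integrand becomes 9r^4, so

    ∬_D (9(x^2 + y^2)^2) dA = ∫_{0}^{2π} ∫_{0}^{3} (9r^4) · r dr dθ.

Inner integral (in r): ∫_{0}^{3} (9r^4) · r dr = 2187/2.

Outer integral (in θ): ∫_{0}^{2π} (2187/2) dθ = 2187π.

Therefore ∬_D (9(x^2 + y^2)^2) dA = 2187π.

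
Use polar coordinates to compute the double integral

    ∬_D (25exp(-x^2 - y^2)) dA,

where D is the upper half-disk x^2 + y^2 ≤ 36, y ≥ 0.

The region D is 0 ≤ r ≤ 6, 0 ≤ θ ≤ π in polar coordinates, where x = r cos(θ), y = r sin(θ), and dA = r dr dθ.

Under the substitution, the integrand becomes 25exp(-r^2), so

    ∬_D (25exp(-x^2 - y^2)) dA = ∫_{0}^{π} ∫_{0}^{6} (25exp(-r^2)) · r dr dθ.

Inner integral (in r): ∫_{0}^{6} (25exp(-r^2)) · r dr = 25/2 - 25exp(-36)/2.

Outer integral (in θ): ∫_{0}^{π} (25/2 - 25exp(-36)/2) dθ = -25π (1 - exp(36))exp(-36)/2.

Therefore ∬_D (25exp(-x^2 - y^2)) dA = -25π (1 - exp(36))exp(-36)/2.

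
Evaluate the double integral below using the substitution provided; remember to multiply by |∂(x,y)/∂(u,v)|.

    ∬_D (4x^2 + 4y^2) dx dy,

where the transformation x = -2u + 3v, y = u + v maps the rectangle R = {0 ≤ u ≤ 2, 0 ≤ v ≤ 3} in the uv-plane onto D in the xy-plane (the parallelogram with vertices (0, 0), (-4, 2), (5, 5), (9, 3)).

Compute the Jacobian determinant of (x, y) with respect to (u, v):

    ∂(x,y)/∂(u,v) = | -2  3 | = (-2)(1) - (3)(1) = -5.
                   | 1  1 |

Its absolute value is |J| = 5 (the area scaling factor).

Substituting x = -2u + 3v, y = u + v into the integrand,

    4x^2 + 4y^2 → 20u^2 - 40u v + 40v^2,

so the integral becomes

    ∬_R (20u^2 - 40u v + 40v^2) · |J| du dv = ∫_0^2 ∫_0^3 (100u^2 - 200u v + 200v^2) dv du.

Inner (v): 300u^2 - 900u + 1800.
Outer (u): 2600.

Therefore ∬_D (4x^2 + 4y^2) dx dy = 2600.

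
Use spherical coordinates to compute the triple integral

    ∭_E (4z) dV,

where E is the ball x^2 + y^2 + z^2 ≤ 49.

In spherical coordinates, x = ρ sin(φ) cos(θ), y = ρ sin(φ) sin(θ), z = ρ cos(φ), and dV = ρ^2 sin(φ) dρ dφ dθ.

The integrand becomes 4ρ cos(φ), so

    ∭_E (4z) dV = ∫_{0}^{2π} ∫_{0}^{π} ∫_{0}^{7} (4ρ cos(φ)) · ρ^2 sin(φ) dρ dφ dθ.

Inner (ρ): 2401sin(2φ)/2.
Middle (φ): 0.
Outer (θ): 0.

Therefore the triple integral equals 0.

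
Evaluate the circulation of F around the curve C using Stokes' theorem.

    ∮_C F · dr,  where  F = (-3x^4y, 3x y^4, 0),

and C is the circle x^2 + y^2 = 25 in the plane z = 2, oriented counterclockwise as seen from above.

Let S be the flat disk x^2 + y^2 ≤ 25 in the plane z = 2, with upward unit normal n̂ = ẑ. By Stokes' theorem,

    ∮_C F · dr = ∬_S (∇ × F) · n̂ dS = ∬_D (curl F)_z dA,

where D is the disk x^2 + y^2 ≤ 25.

Compute the curl of F = (-3x^4y, 3x y^4, 0):
    (∇ × F)_x = ∂F_z/∂y - ∂F_y/∂z = 0,
    (∇ × F)_y = ∂F_x/∂z - ∂F_z/∂x = 0,
    (∇ × F)_z = ∂F_y/∂x - ∂F_x/∂y = 3x^4 + 3y^4.

On z = 2, (curl F)_z = 3x^4 + 3y^4.

Convert to polar (x = r cos θ, y = r sin θ, dA = r dr dθ); the integrand becomes 3r^4(sin(θ)^4 + cos(θ)^4), so

    ∬_D (curl F)_z dA = ∫_0^{2π} ∫_0^{5} (3r^4(sin(θ)^4 + cos(θ)^4)) · r dr dθ.

Inner (r from 0 to 5): 15625sin(θ)^4/2 + 15625cos(θ)^4/2.
Outer (θ from 0 to 2π): 46875π/4.

Therefore ∮_C F · dr = 46875π/4.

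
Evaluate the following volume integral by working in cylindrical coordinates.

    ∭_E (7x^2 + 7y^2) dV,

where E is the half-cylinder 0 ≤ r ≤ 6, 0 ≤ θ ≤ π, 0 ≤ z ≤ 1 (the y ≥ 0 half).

In cylindrical coordinates, x = r cos(θ), y = r sin(θ), z = z, and dV = r dr dθ dz.

The integrand becomes 7r^2, so

    ∭_E (7x^2 + 7y^2) dV = ∫_{0}^{π} ∫_{0}^{6} ∫_{0}^{1} (7r^2) · r dz dr dθ.

Inner (z): 7r^3.
Middle (r from 0 to 6): 2268.
Outer (θ): 2268π.

Therefore the triple integral equals 2268π.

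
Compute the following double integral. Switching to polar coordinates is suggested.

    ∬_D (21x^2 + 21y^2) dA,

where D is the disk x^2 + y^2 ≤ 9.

The region D is 0 ≤ r ≤ 3, 0 ≤ θ ≤ 2π in polar coordinates, where x = r cos(θ), y = r sin(θ), and dA = r dr dθ.

Under the substitution, the integrand becomes 21r^2, so

    ∬_D (21x^2 + 21y^2) dA = ∫_{0}^{2π} ∫_{0}^{3} (21r^2) · r dr dθ.

Inner integral (in r): ∫_{0}^{3} (21r^2) · r dr = 1701/4.

Outer integral (in θ): ∫_{0}^{2π} (1701/4) dθ = 1701π/2.

Therefore ∬_D (21x^2 + 21y^2) dA = 1701π/2.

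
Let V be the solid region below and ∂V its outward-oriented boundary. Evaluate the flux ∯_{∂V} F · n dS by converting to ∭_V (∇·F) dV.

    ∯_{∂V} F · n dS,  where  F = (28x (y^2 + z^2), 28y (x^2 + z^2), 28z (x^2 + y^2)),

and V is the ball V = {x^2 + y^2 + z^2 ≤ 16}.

By the divergence theorem,

    ∯_{∂V} F · n dS = ∭_V (∇ · F) dV.

Compute the divergence:
    ∇ · F = ∂F_x/∂x + ∂F_y/∂y + ∂F_z/∂z = 28y^2 + 28z^2 + 28x^2 + 28z^2 + 28x^2 + 28y^2 = 56x^2 + 56y^2 + 56z^2.

In spherical coordinates, x = ρ sin(φ) cos(θ), y = ρ sin(φ) sin(θ), z = ρ cos(φ), dV = ρ^2 sin(φ) dρ dφ dθ, with 0 ≤ ρ ≤ 4, 0 ≤ φ ≤ π, 0 ≤ θ ≤ 2π.

The integrand, after substitution and multiplying by the volume element, becomes (56ρ^2) · ρ^2 sin(φ), so

    ∭_V (∇·F) dV = ∫_0^{2π} ∫_0^{π} ∫_0^{4} (56ρ^2) · ρ^2 sin(φ) dρ dφ dθ.

Inner (ρ from 0 to 4): 57344sin(φ)/5.
Middle (φ from 0 to π): 114688/5.
Outer (θ from 0 to 2π): 229376π/5.

Therefore ∯_{∂V} F · n dS = 229376π/5.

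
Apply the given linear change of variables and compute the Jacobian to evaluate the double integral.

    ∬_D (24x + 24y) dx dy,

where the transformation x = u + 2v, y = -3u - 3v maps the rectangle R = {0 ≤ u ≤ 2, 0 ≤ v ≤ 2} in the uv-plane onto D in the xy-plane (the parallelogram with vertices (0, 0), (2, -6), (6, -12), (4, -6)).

Compute the Jacobian determinant of (x, y) with respect to (u, v):

    ∂(x,y)/∂(u,v) = | 1  2 | = (1)(-3) - (2)(-3) = 3.
                   | -3  -3 |

Its absolute value is |J| = 3 (the area scaling factor).

Substituting x = u + 2v, y = -3u - 3v into the integrand,

    24x + 24y → -48u - 24v,

so the integral becomes

    ∬_R (-48u - 24v) · |J| du dv = ∫_0^2 ∫_0^2 (-144u - 72v) dv du.

Inner (v): -288u - 144.
Outer (u): -864.

Therefore ∬_D (24x + 24y) dx dy = -864.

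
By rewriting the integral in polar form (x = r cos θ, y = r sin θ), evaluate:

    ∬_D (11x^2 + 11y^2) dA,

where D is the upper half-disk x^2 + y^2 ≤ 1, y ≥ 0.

The region D is 0 ≤ r ≤ 1, 0 ≤ θ ≤ π in polar coordinates, where x = r cos(θ), y = r sin(θ), and dA = r dr dθ.

Under the substitution, the integrand becomes 11r^2, so

    ∬_D (11x^2 + 11y^2) dA = ∫_{0}^{π} ∫_{0}^{1} (11r^2) · r dr dθ.

Inner integral (in r): ∫_{0}^{1} (11r^2) · r dr = 11/4.

Outer integral (in θ): ∫_{0}^{π} (11/4) dθ = 11π/4.

Therefore ∬_D (11x^2 + 11y^2) dA = 11π/4.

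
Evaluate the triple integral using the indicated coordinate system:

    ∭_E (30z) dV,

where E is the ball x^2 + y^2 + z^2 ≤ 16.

In spherical coordinates, x = ρ sin(φ) cos(θ), y = ρ sin(φ) sin(θ), z = ρ cos(φ), and dV = ρ^2 sin(φ) dρ dφ dθ.

The integrand becomes 30ρ cos(φ), so

    ∭_E (30z) dV = ∫_{0}^{2π} ∫_{0}^{π} ∫_{0}^{4} (30ρ cos(φ)) · ρ^2 sin(φ) dρ dφ dθ.

Inner (ρ): 960sin(2φ).
Middle (φ): 0.
Outer (θ): 0.

Therefore the triple integral equals 0.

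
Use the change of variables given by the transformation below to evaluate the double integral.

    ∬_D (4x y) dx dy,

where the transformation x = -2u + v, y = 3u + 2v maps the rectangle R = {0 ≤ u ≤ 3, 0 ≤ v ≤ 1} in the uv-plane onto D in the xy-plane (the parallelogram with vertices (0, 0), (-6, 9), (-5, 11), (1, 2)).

Compute the Jacobian determinant of (x, y) with respect to (u, v):

    ∂(x,y)/∂(u,v) = | -2  1 | = (-2)(2) - (1)(3) = -7.
                   | 3  2 |

Its absolute value is |J| = 7 (the area scaling factor).

Substituting x = -2u + v, y = 3u + 2v into the integrand,

    4x y → -24u^2 - 4u v + 8v^2,

so the integral becomes

    ∬_R (-24u^2 - 4u v + 8v^2) · |J| du dv = ∫_0^3 ∫_0^1 (-168u^2 - 28u v + 56v^2) dv du.

Inner (v): -168u^2 - 14u + 56/3.
Outer (u): -1519.

Therefore ∬_D (4x y) dx dy = -1519.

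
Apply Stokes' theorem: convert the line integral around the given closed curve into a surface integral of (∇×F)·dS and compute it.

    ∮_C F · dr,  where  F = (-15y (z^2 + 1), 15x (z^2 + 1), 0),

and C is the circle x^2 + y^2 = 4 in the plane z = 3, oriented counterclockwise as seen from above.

Let S be the flat disk x^2 + y^2 ≤ 4 in the plane z = 3, with upward unit normal n̂ = ẑ. By Stokes' theorem,

    ∮_C F · dr = ∬_S (∇ × F) · n̂ dS = ∬_D (curl F)_z dA,

where D is the disk x^2 + y^2 ≤ 4.

Compute the curl of F = (-15y (z^2 + 1), 15x (z^2 + 1), 0):
    (∇ × F)_x = ∂F_z/∂y - ∂F_y/∂z = -30x z,
    (∇ × F)_y = ∂F_x/∂z - ∂F_z/∂x = -30y z,
    (∇ × F)_z = ∂F_y/∂x - ∂F_x/∂y = 30z^2 + 30.

On z = 3, (curl F)_z = 300.

Convert to polar (x = r cos θ, y = r sin θ, dA = r dr dθ); the integrand becomes 300, so

    ∬_D (curl F)_z dA = ∫_0^{2π} ∫_0^{2} (300) · r dr dθ.

Inner (r from 0 to 2): 600.
Outer (θ from 0 to 2π): 1200π.

Therefore ∮_C F · dr = 1200π.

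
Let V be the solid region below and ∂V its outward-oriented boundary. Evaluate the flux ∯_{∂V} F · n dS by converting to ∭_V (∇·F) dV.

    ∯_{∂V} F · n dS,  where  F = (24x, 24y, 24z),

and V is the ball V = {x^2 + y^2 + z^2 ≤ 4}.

By the divergence theorem,

    ∯_{∂V} F · n dS = ∭_V (∇ · F) dV.

Compute the divergence:
    ∇ · F = ∂F_x/∂x + ∂F_y/∂y + ∂F_z/∂z = 24 + 24 + 24 = 72.

In spherical coordinates, x = ρ sin(φ) cos(θ), y = ρ sin(φ) sin(θ), z = ρ cos(φ), dV = ρ^2 sin(φ) dρ dφ dθ, with 0 ≤ ρ ≤ 2, 0 ≤ φ ≤ π, 0 ≤ θ ≤ 2π.

The integrand, after substitution and multiplying by the volume element, becomes (72) · ρ^2 sin(φ), so

    ∭_V (∇·F) dV = ∫_0^{2π} ∫_0^{π} ∫_0^{2} (72) · ρ^2 sin(φ) dρ dφ dθ.

Inner (ρ from 0 to 2): 192sin(φ).
Middle (φ from 0 to π): 384.
Outer (θ from 0 to 2π): 768π.

Therefore ∯_{∂V} F · n dS = 768π.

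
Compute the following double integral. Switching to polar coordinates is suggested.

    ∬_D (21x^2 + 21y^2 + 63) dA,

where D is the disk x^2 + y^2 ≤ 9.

The region D is 0 ≤ r ≤ 3, 0 ≤ θ ≤ 2π in polar coordinates, where x = r cos(θ), y = r sin(θ), and dA = r dr dθ.

Under the substitution, the integrand becomes 21r^2 + 63, so

    ∬_D (21x^2 + 21y^2 + 63) dA = ∫_{0}^{2π} ∫_{0}^{3} (21r^2 + 63) · r dr dθ.

Inner integral (in r): ∫_{0}^{3} (21r^2 + 63) · r dr = 2835/4.

Outer integral (in θ): ∫_{0}^{2π} (2835/4) dθ = 2835π/2.

Therefore ∬_D (21x^2 + 21y^2 + 63) dA = 2835π/2.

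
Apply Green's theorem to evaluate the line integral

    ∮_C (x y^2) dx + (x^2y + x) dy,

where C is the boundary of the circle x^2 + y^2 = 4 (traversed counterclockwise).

Green's theorem converts the closed line integral into a double integral over the enclosed region D:

    ∮_C P dx + Q dy = ∬_D (∂Q/∂x - ∂P/∂y) dA.

Here P = x y^2, Q = x^2y + x, so

    ∂Q/∂x = 2x y + 1,    ∂P/∂y = 2x y,
    ∂Q/∂x - ∂P/∂y = 1.

D is the region x^2 + y^2 ≤ 4. Evaluating the double integral:

In polar coordinates (x = r cos θ, y = r sin θ, dA = r dr dθ) the integrand becomes 1, so

    ∬_D (1) dA = ∫_0^{2π} ∫_0^{2} (1) · r dr dθ.

Inner (r from 0 to 2): 2.
Outer (θ from 0 to 2π): 4π.

Therefore ∮_C P dx + Q dy = 4π.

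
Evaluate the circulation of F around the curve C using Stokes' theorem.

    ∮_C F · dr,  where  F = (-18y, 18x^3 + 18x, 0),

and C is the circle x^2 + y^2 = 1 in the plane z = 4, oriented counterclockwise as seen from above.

Let S be the flat disk x^2 + y^2 ≤ 1 in the plane z = 4, with upward unit normal n̂ = ẑ. By Stokes' theorem,

    ∮_C F · dr = ∬_S (∇ × F) · n̂ dS = ∬_D (curl F)_z dA,

where D is the disk x^2 + y^2 ≤ 1.

Compute the curl of F = (-18y, 18x^3 + 18x, 0):
    (∇ × F)_x = ∂F_z/∂y - ∂F_y/∂z = 0,
    (∇ × F)_y = ∂F_x/∂z - ∂F_z/∂x = 0,
    (∇ × F)_z = ∂F_y/∂x - ∂F_x/∂y = 54x^2 + 36.

On z = 4, (curl F)_z = 54x^2 + 36.

Convert to polar (x = r cos θ, y = r sin θ, dA = r dr dθ); the integrand becomes 54r^2cos(θ)^2 + 36, so

    ∬_D (curl F)_z dA = ∫_0^{2π} ∫_0^{1} (54r^2cos(θ)^2 + 36) · r dr dθ.

Inner (r from 0 to 1): 27cos(θ)^2/2 + 18.
Outer (θ from 0 to 2π): 99π/2.

Therefore ∮_C F · dr = 99π/2.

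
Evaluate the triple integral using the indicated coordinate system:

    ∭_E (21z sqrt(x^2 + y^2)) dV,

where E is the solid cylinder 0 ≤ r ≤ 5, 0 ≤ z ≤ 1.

In cylindrical coordinates, x = r cos(θ), y = r sin(θ), z = z, and dV = r dr dθ dz.

The integrand becomes 21r z, so

    ∭_E (21z sqrt(x^2 + y^2)) dV = ∫_{0}^{2π} ∫_{0}^{5} ∫_{0}^{1} (21r z) · r dz dr dθ.

Inner (z): 21r^2/2.
Middle (r from 0 to 5): 875/2.
Outer (θ): 875π.

Therefore the triple integral equals 875π.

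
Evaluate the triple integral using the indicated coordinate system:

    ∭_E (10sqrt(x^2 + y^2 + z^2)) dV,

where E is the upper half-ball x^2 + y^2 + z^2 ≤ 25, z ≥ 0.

In spherical coordinates, x = ρ sin(φ) cos(θ), y = ρ sin(φ) sin(θ), z = ρ cos(φ), and dV = ρ^2 sin(φ) dρ dφ dθ.

The integrand becomes 10ρ, so

    ∭_E (10sqrt(x^2 + y^2 + z^2)) dV = ∫_{0}^{2π} ∫_{0}^{π/2} ∫_{0}^{5} (10ρ) · ρ^2 sin(φ) dρ dφ dθ.

Inner (ρ): 3125sin(φ)/2.
Middle (φ): 3125/2.
Outer (θ): 3125π.

Therefore the triple integral equals 3125π.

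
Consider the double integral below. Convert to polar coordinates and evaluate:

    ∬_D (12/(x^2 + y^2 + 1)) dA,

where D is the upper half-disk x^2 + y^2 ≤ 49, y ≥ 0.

The region D is 0 ≤ r ≤ 7, 0 ≤ θ ≤ π in polar coordinates, where x = r cos(θ), y = r sin(θ), and dA = r dr dθ.

Under the substitution, the integrand becomes 12/(r^2 + 1), so

    ∬_D (12/(x^2 + y^2 + 1)) dA = ∫_{0}^{π} ∫_{0}^{7} (12/(r^2 + 1)) · r dr dθ.

Inner integral (in r): ∫_{0}^{7} (12/(r^2 + 1)) · r dr = log(15625000000).

Outer integral (in θ): ∫_{0}^{π} (log(15625000000)) dθ = log(15625000000^π).

Therefore ∬_D (12/(x^2 + y^2 + 1)) dA = log(15625000000^π).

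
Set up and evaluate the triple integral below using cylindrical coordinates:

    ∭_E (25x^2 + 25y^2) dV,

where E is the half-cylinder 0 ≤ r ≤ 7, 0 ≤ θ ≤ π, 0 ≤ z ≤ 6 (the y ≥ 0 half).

In cylindrical coordinates, x = r cos(θ), y = r sin(θ), z = z, and dV = r dr dθ dz.

The integrand becomes 25r^2, so

    ∭_E (25x^2 + 25y^2) dV = ∫_{0}^{π} ∫_{0}^{7} ∫_{0}^{6} (25r^2) · r dz dr dθ.

Inner (z): 150r^3.
Middle (r from 0 to 7): 180075/2.
Outer (θ): 180075π/2.

Therefore the triple integral equals 180075π/2.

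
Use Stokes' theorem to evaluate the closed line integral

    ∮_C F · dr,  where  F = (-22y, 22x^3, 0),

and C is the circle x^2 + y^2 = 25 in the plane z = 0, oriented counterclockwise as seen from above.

Let S be the flat disk x^2 + y^2 ≤ 25 in the plane z = 0, with upward unit normal n̂ = ẑ. By Stokes' theorem,

    ∮_C F · dr = ∬_S (∇ × F) · n̂ dS = ∬_D (curl F)_z dA,

where D is the disk x^2 + y^2 ≤ 25.

Compute the curl of F = (-22y, 22x^3, 0):
    (∇ × F)_x = ∂F_z/∂y - ∂F_y/∂z = 0,
    (∇ × F)_y = ∂F_x/∂z - ∂F_z/∂x = 0,
    (∇ × F)_z = ∂F_y/∂x - ∂F_x/∂y = 66x^2 + 22.

On z = 0, (curl F)_z = 66x^2 + 22.

Convert to polar (x = r cos θ, y = r sin θ, dA = r dr dθ); the integrand becomes 66r^2cos(θ)^2 + 22, so

    ∬_D (curl F)_z dA = ∫_0^{2π} ∫_0^{5} (66r^2cos(θ)^2 + 22) · r dr dθ.

Inner (r from 0 to 5): 20625cos(θ)^2/2 + 275.
Outer (θ from 0 to 2π): 21725π/2.

Therefore ∮_C F · dr = 21725π/2.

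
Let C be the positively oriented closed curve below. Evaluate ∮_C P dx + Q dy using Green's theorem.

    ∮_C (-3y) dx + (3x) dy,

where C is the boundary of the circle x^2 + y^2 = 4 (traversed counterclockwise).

Green's theorem converts the closed line integral into a double integral over the enclosed region D:

    ∮_C P dx + Q dy = ∬_D (∂Q/∂x - ∂P/∂y) dA.

Here P = -3y, Q = 3x, so

    ∂Q/∂x = 3,    ∂P/∂y = -3,
    ∂Q/∂x - ∂P/∂y = 6.

D is the region x^2 + y^2 ≤ 4. Evaluating the double integral:

In polar coordinates (x = r cos θ, y = r sin θ, dA = r dr dθ) the integrand becomes 6, so

    ∬_D (6) dA = ∫_0^{2π} ∫_0^{2} (6) · r dr dθ.

Inner (r from 0 to 2): 12.
Outer (θ from 0 to 2π): 24π.

Therefore ∮_C P dx + Q dy = 24π.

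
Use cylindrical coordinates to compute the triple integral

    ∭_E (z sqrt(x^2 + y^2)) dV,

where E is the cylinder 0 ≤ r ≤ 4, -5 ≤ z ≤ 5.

In cylindrical coordinates, x = r cos(θ), y = r sin(θ), z = z, and dV = r dr dθ dz.

The integrand becomes r z, so

    ∭_E (z sqrt(x^2 + y^2)) dV = ∫_{0}^{2π} ∫_{0}^{4} ∫_{-5}^{5} (r z) · r dz dr dθ.

Inner (z): 0.
Middle (r from 0 to 4): 0.
Outer (θ): 0.

Therefore the triple integral equals 0.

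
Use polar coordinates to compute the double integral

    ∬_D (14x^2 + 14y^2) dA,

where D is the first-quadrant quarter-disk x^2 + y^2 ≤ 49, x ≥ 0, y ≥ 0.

The region D is 0 ≤ r ≤ 7, 0 ≤ θ ≤ π/2 in polar coordinates, where x = r cos(θ), y = r sin(θ), and dA = r dr dθ.

Under the substitution, the integrand becomes 14r^2, so

    ∬_D (14x^2 + 14y^2) dA = ∫_{0}^{π/2} ∫_{0}^{7} (14r^2) · r dr dθ.

Inner integral (in r): ∫_{0}^{7} (14r^2) · r dr = 16807/2.

Outer integral (in θ): ∫_{0}^{π/2} (16807/2) dθ = 16807π/4.

Therefore ∬_D (14x^2 + 14y^2) dA = 16807π/4.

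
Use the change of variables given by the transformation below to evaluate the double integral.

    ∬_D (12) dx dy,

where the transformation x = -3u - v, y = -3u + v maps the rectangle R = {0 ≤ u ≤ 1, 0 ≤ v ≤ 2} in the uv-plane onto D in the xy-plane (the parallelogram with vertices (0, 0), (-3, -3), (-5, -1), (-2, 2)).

Compute the Jacobian determinant of (x, y) with respect to (u, v):

    ∂(x,y)/∂(u,v) = | -3  -1 | = (-3)(1) - (-1)(-3) = -6.
                   | -3  1 |

Its absolute value is |J| = 6 (the area scaling factor).

Substituting x = -3u - v, y = -3u + v into the integrand,

    12 → 12,

so the integral becomes

    ∬_R (12) · |J| du dv = ∫_0^1 ∫_0^2 (72) dv du.

Inner (v): 144.
Outer (u): 144.

Therefore ∬_D (12) dx dy = 144.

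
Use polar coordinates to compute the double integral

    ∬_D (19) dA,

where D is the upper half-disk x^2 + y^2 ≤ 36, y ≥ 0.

The region D is 0 ≤ r ≤ 6, 0 ≤ θ ≤ π in polar coordinates, where x = r cos(θ), y = r sin(θ), and dA = r dr dθ.

Under the substitution, the integrand becomes 19, so

    ∬_D (19) dA = ∫_{0}^{π} ∫_{0}^{6} (19) · r dr dθ.

Inner integral (in r): ∫_{0}^{6} (19) · r dr = 342.

Outer integral (in θ): ∫_{0}^{π} (342) dθ = 342π.

Therefore ∬_D (19) dA = 342π.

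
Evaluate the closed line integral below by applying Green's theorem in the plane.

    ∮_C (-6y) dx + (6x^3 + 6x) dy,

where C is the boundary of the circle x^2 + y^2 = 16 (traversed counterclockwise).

Green's theorem converts the closed line integral into a double integral over the enclosed region D:

    ∮_C P dx + Q dy = ∬_D (∂Q/∂x - ∂P/∂y) dA.

Here P = -6y, Q = 6x^3 + 6x, so

    ∂Q/∂x = 18x^2 + 6,    ∂P/∂y = -6,
    ∂Q/∂x - ∂P/∂y = 18x^2 + 12.

D is the region x^2 + y^2 ≤ 16. Evaluating the double integral:

In polar coordinates (x = r cos θ, y = r sin θ, dA = r dr dθ) the integrand becomes 18r^2cos(θ)^2 + 12, so

    ∬_D (18x^2 + 12) dA = ∫_0^{2π} ∫_0^{4} (18r^2cos(θ)^2 + 12) · r dr dθ.

Inner (r from 0 to 4): 1152cos(θ)^2 + 96.
Outer (θ from 0 to 2π): 1344π.

Therefore ∮_C P dx + Q dy = 1344π.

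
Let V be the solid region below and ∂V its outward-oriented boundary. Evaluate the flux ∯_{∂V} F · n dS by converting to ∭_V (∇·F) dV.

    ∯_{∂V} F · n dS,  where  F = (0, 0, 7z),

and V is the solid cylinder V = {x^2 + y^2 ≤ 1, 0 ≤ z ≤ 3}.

By the divergence theorem,

    ∯_{∂V} F · n dS = ∭_V (∇ · F) dV.

Compute the divergence:
    ∇ · F = ∂F_x/∂x + ∂F_y/∂y + ∂F_z/∂z = 0 + 0 + 7 = 7.

In cylindrical coordinates, x = r cos(θ), y = r sin(θ), z = z, dV = r dr dθ dz, with 0 ≤ r ≤ 1, 0 ≤ θ ≤ 2π, 0 ≤ z ≤ 3.

The integrand, after substitution and multiplying by the volume element, becomes (7) · r, so

    ∭_V (∇·F) dV = ∫_0^{2π} ∫_0^{1} ∫_0^{3} (7) · r dz dr dθ.

Inner (z from 0 to 3): 21r.
Middle (r from 0 to 1): 21/2.
Outer (θ from 0 to 2π): 21π.

Therefore ∯_{∂V} F · n dS = 21π.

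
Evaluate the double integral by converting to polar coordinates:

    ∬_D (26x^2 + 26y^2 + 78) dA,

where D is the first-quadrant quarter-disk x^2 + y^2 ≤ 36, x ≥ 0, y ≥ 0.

The region D is 0 ≤ r ≤ 6, 0 ≤ θ ≤ π/2 in polar coordinates, where x = r cos(θ), y = r sin(θ), and dA = r dr dθ.

Under the substitution, the integrand becomes 26r^2 + 78, so

    ∬_D (26x^2 + 26y^2 + 78) dA = ∫_{0}^{π/2} ∫_{0}^{6} (26r^2 + 78) · r dr dθ.

Inner integral (in r): ∫_{0}^{6} (26r^2 + 78) · r dr = 9828.

Outer integral (in θ): ∫_{0}^{π/2} (9828) dθ = 4914π.

Therefore ∬_D (26x^2 + 26y^2 + 78) dA = 4914π.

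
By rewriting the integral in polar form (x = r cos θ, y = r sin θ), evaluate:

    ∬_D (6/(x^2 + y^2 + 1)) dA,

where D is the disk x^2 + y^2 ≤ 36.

The region D is 0 ≤ r ≤ 6, 0 ≤ θ ≤ 2π in polar coordinates, where x = r cos(θ), y = r sin(θ), and dA = r dr dθ.

Under the substitution, the integrand becomes 6/(r^2 + 1), so

    ∬_D (6/(x^2 + y^2 + 1)) dA = ∫_{0}^{2π} ∫_{0}^{6} (6/(r^2 + 1)) · r dr dθ.

Inner integral (in r): ∫_{0}^{6} (6/(r^2 + 1)) · r dr = log(50653).

Outer integral (in θ): ∫_{0}^{2π} (log(50653)) dθ = 6π log(37).

Therefore ∬_D (6/(x^2 + y^2 + 1)) dA = 6π log(37).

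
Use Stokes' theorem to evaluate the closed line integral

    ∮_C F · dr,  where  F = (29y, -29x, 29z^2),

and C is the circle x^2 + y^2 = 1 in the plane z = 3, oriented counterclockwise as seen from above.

Let S be the flat disk x^2 + y^2 ≤ 1 in the plane z = 3, with upward unit normal n̂ = ẑ. By Stokes' theorem,

    ∮_C F · dr = ∬_S (∇ × F) · n̂ dS = ∬_D (curl F)_z dA,

where D is the disk x^2 + y^2 ≤ 1.

Compute the curl of F = (29y, -29x, 29z^2):
    (∇ × F)_x = ∂F_z/∂y - ∂F_y/∂z = 0,
    (∇ × F)_y = ∂F_x/∂z - ∂F_z/∂x = 0,
    (∇ × F)_z = ∂F_y/∂x - ∂F_x/∂y = -58.

On z = 3, (curl F)_z = -58.

Convert to polar (x = r cos θ, y = r sin θ, dA = r dr dθ); the integrand becomes -58, so

    ∬_D (curl F)_z dA = ∫_0^{2π} ∫_0^{1} (-58) · r dr dθ.

Inner (r from 0 to 1): -29.
Outer (θ from 0 to 2π): -58π.

Therefore ∮_C F · dr = -58π.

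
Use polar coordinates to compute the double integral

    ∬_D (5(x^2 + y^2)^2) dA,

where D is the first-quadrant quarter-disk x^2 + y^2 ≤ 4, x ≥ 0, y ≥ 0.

The region D is 0 ≤ r ≤ 2, 0 ≤ θ ≤ π/2 in polar coordinates, where x = r cos(θ), y = r sin(θ), and dA = r dr dθ.

Under the substitution, the integrand becomes 5r^4, so

    ∬_D (5(x^2 + y^2)^2) dA = ∫_{0}^{π/2} ∫_{0}^{2} (5r^4) · r dr dθ.

Inner integral (in r): ∫_{0}^{2} (5r^4) · r dr = 160/3.

Outer integral (in θ): ∫_{0}^{π/2} (160/3) dθ = 80π/3.

Therefore ∬_D (5(x^2 + y^2)^2) dA = 80π/3.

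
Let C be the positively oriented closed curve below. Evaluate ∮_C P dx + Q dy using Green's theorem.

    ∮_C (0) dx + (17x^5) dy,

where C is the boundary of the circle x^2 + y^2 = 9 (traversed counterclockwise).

Green's theorem converts the closed line integral into a double integral over the enclosed region D:

    ∮_C P dx + Q dy = ∬_D (∂Q/∂x - ∂P/∂y) dA.

Here P = 0, Q = 17x^5, so

    ∂Q/∂x = 85x^4,    ∂P/∂y = 0,
    ∂Q/∂x - ∂P/∂y = 85x^4.

D is the region x^2 + y^2 ≤ 9. Evaluating the double integral:

In polar coordinates (x = r cos θ, y = r sin θ, dA = r dr dθ) the integrand becomes 85r^4cos(θ)^4, so

    ∬_D (85x^4) dA = ∫_0^{2π} ∫_0^{3} (85r^4cos(θ)^4) · r dr dθ.

Inner (r from 0 to 3): 20655cos(θ)^4/2.
Outer (θ from 0 to 2π): 61965π/8.

Therefore ∮_C P dx + Q dy = 61965π/8.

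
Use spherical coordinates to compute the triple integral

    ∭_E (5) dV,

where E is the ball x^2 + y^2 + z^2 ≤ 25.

In spherical coordinates, x = ρ sin(φ) cos(θ), y = ρ sin(φ) sin(θ), z = ρ cos(φ), and dV = ρ^2 sin(φ) dρ dφ dθ.

The integrand becomes 5, so

    ∭_E (5) dV = ∫_{0}^{2π} ∫_{0}^{π} ∫_{0}^{5} (5) · ρ^2 sin(φ) dρ dφ dθ.

Inner (ρ): 625sin(φ)/3.
Middle (φ): 1250/3.
Outer (θ): 2500π/3.

Therefore the triple integral equals 2500π/3.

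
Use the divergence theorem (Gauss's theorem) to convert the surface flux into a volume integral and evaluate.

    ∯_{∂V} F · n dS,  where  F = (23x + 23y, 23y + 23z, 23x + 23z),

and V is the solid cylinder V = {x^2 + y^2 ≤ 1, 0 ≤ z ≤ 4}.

By the divergence theorem,

    ∯_{∂V} F · n dS = ∭_V (∇ · F) dV.

Compute the divergence:
    ∇ · F = ∂F_x/∂x + ∂F_y/∂y + ∂F_z/∂z = 23 + 23 + 23 = 69.

In cylindrical coordinates, x = r cos(θ), y = r sin(θ), z = z, dV = r dr dθ dz, with 0 ≤ r ≤ 1, 0 ≤ θ ≤ 2π, 0 ≤ z ≤ 4.

The integrand, after substitution and multiplying by the volume element, becomes (69) · r, so

    ∭_V (∇·F) dV = ∫_0^{2π} ∫_0^{1} ∫_0^{4} (69) · r dz dr dθ.

Inner (z from 0 to 4): 276r.
Middle (r from 0 to 1): 138.
Outer (θ from 0 to 2π): 276π.

Therefore ∯_{∂V} F · n dS = 276π.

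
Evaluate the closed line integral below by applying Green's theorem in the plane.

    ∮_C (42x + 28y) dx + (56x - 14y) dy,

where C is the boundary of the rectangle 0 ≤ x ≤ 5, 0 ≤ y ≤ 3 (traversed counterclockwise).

Green's theorem converts the closed line integral into a double integral over the enclosed region D:

    ∮_C P dx + Q dy = ∬_D (∂Q/∂x - ∂P/∂y) dA.

Here P = 42x + 28y, Q = 56x - 14y, so

    ∂Q/∂x = 56,    ∂P/∂y = 28,
    ∂Q/∂x - ∂P/∂y = 28.

D is the region 0 ≤ x ≤ 5, 0 ≤ y ≤ 3. Evaluating the double integral:

    ∬_D (28) dA = ∫_0^{5} ∫_0^{3} (28) dy dx.

Inner (y from 0 to 3): 84.
Outer (x from 0 to 5): 420.

Therefore ∮_C P dx + Q dy = 420.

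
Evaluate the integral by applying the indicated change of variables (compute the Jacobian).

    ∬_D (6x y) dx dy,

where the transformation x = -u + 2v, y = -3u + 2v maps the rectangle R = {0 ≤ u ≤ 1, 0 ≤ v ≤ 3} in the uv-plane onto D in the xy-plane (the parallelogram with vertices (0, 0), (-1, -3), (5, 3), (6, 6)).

Compute the Jacobian determinant of (x, y) with respect to (u, v):

    ∂(x,y)/∂(u,v) = | -1  2 | = (-1)(2) - (2)(-3) = 4.
                   | -3  2 |

Its absolute value is |J| = 4 (the area scaling factor).

Substituting x = -u + 2v, y = -3u + 2v into the integrand,

    6x y → 18u^2 - 48u v + 24v^2,

so the integral becomes

    ∬_R (18u^2 - 48u v + 24v^2) · |J| du dv = ∫_0^1 ∫_0^3 (72u^2 - 192u v + 96v^2) dv du.

Inner (v): 216u^2 - 864u + 864.
Outer (u): 504.

Therefore ∬_D (6x y) dx dy = 504.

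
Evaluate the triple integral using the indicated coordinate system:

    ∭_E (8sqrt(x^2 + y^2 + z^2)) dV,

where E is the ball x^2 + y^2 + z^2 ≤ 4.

In spherical coordinates, x = ρ sin(φ) cos(θ), y = ρ sin(φ) sin(θ), z = ρ cos(φ), and dV = ρ^2 sin(φ) dρ dφ dθ.

The integrand becomes 8ρ, so

    ∭_E (8sqrt(x^2 + y^2 + z^2)) dV = ∫_{0}^{2π} ∫_{0}^{π} ∫_{0}^{2} (8ρ) · ρ^2 sin(φ) dρ dφ dθ.

Inner (ρ): 32sin(φ).
Middle (φ): 64.
Outer (θ): 128π.

Therefore the triple integral equals 128π.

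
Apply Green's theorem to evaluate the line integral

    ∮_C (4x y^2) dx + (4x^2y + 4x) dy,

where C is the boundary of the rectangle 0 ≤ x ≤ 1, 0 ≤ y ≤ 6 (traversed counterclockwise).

Green's theorem converts the closed line integral into a double integral over the enclosed region D:

    ∮_C P dx + Q dy = ∬_D (∂Q/∂x - ∂P/∂y) dA.

Here P = 4x y^2, Q = 4x^2y + 4x, so

    ∂Q/∂x = 8x y + 4,    ∂P/∂y = 8x y,
    ∂Q/∂x - ∂P/∂y = 4.

D is the region 0 ≤ x ≤ 1, 0 ≤ y ≤ 6. Evaluating the double integral:

    ∬_D (4) dA = ∫_0^{1} ∫_0^{6} (4) dy dx.

Inner (y from 0 to 6): 24.
Outer (x from 0 to 1): 24.

Therefore ∮_C P dx + Q dy = 24.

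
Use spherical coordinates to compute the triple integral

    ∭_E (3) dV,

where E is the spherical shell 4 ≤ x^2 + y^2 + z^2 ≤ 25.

In spherical coordinates, x = ρ sin(φ) cos(θ), y = ρ sin(φ) sin(θ), z = ρ cos(φ), and dV = ρ^2 sin(φ) dρ dφ dθ.

The integrand becomes 3, so

    ∭_E (3) dV = ∫_{0}^{2π} ∫_{0}^{π} ∫_{2}^{5} (3) · ρ^2 sin(φ) dρ dφ dθ.

Inner (ρ): 117sin(φ).
Middle (φ): 234.
Outer (θ): 468π.

Therefore the triple integral equals 468π.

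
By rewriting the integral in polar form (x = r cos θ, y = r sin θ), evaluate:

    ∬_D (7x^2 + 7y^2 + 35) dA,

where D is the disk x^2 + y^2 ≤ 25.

The region D is 0 ≤ r ≤ 5, 0 ≤ θ ≤ 2π in polar coordinates, where x = r cos(θ), y = r sin(θ), and dA = r dr dθ.

Under the substitution, the integrand becomes 7r^2 + 35, so

    ∬_D (7x^2 + 7y^2 + 35) dA = ∫_{0}^{2π} ∫_{0}^{5} (7r^2 + 35) · r dr dθ.

Inner integral (in r): ∫_{0}^{5} (7r^2 + 35) · r dr = 6125/4.

Outer integral (in θ): ∫_{0}^{2π} (6125/4) dθ = 6125π/2.

Therefore ∬_D (7x^2 + 7y^2 + 35) dA = 6125π/2.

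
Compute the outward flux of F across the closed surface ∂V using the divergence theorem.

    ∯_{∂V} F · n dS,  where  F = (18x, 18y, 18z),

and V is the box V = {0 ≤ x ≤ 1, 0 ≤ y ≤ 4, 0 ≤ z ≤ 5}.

By the divergence theorem,

    ∯_{∂V} F · n dS = ∭_V (∇ · F) dV.

Compute the divergence:
    ∇ · F = ∂F_x/∂x + ∂F_y/∂y + ∂F_z/∂z = 18 + 18 + 18 = 54.

V is a rectangular box, so dV = dx dy dz with 0 ≤ x ≤ 1, 0 ≤ y ≤ 4, 0 ≤ z ≤ 5.

Integrate (54) over V as an iterated integral:

    ∭_V (∇·F) dV = ∫_0^{1} ∫_0^{4} ∫_0^{5} (54) dz dy dx.

Inner (z from 0 to 5): 270.
Middle (y from 0 to 4): 1080.
Outer (x from 0 to 1): 1080.

Therefore ∯_{∂V} F · n dS = 1080.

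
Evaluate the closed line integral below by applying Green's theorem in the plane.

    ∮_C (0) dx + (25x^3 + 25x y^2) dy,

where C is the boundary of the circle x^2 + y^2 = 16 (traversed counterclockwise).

Green's theorem converts the closed line integral into a double integral over the enclosed region D:

    ∮_C P dx + Q dy = ∬_D (∂Q/∂x - ∂P/∂y) dA.

Here P = 0, Q = 25x^3 + 25x y^2, so

    ∂Q/∂x = 75x^2 + 25y^2,    ∂P/∂y = 0,
    ∂Q/∂x - ∂P/∂y = 75x^2 + 25y^2.

D is the region x^2 + y^2 ≤ 16. Evaluating the double integral:

In polar coordinates (x = r cos θ, y = r sin θ, dA = r dr dθ) the integrand becomes 25r^2(cos(2θ) + 2), so

    ∬_D (75x^2 + 25y^2) dA = ∫_0^{2π} ∫_0^{4} (25r^2(cos(2θ) + 2)) · r dr dθ.

Inner (r from 0 to 4): 1600cos(2θ) + 3200.
Outer (θ from 0 to 2π): 6400π.

Therefore ∮_C P dx + Q dy = 6400π.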